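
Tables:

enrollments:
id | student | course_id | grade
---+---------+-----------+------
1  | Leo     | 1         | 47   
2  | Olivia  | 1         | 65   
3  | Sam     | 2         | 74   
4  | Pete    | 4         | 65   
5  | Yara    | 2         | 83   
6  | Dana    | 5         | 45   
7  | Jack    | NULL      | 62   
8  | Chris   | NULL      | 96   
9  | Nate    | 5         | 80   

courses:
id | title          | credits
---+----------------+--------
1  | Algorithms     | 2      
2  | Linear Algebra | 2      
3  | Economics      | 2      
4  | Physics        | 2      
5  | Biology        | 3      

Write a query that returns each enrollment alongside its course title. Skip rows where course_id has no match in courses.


INNER JOIN keeps only enrollments rows whose course_id matches an id in courses. Walk through each enrollment:
  - enrollment 1 (Leo): course_id=1 -> matches Algorithms
  - enrollment 2 (Olivia): course_id=1 -> matches Algorithms
  - enrollment 3 (Sam): course_id=2 -> matches Linear Algebra
  - enrollment 4 (Pete): course_id=4 -> matches Physics
  - enrollment 5 (Yara): course_id=2 -> matches Linear Algebra
  - enrollment 6 (Dana): course_id=5 -> matches Biology
  - enrollment 7 (Jack): course_id=NULL, no match -> dropped
  - enrollment 8 (Chris): course_id=NULL, no match -> dropped
  - enrollment 9 (Nate): course_id=5 -> matches Biology
So 2 of 9 rows are dropped.

SQL:
SELECT a.student, b.title AS course
FROM enrollments a
INNER JOIN courses b ON a.course_id = b.id

Result:
student | course        
--------+---------------
Leo     | Algorithms    
Olivia  | Algorithms    
Sam     | Linear Algebra
Pete    | Physics       
Yara    | Linear Algebra
Dana    | Biology       
Nate    | Biology       


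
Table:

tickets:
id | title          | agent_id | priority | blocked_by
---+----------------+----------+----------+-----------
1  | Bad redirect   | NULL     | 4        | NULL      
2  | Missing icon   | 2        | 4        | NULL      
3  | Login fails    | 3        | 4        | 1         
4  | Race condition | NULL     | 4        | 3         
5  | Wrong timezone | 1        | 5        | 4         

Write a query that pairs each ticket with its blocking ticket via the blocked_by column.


This is a self-join: tickets is joined to a second copy of itself, matching each row's blocked_by to another row's id. Use LEFT JOIN so rows with blocked_by=NULL are kept.
  - ticket 1 (Bad redirect): blocked_by=NULL -> NULL
  - ticket 2 (Missing icon): blocked_by=NULL -> NULL
  - ticket 3 (Login fails): blocked_by=1 -> Bad redirect
  - ticket 4 (Race condition): blocked_by=3 -> Login fails
  - ticket 5 (Wrong timezone): blocked_by=4 -> Race condition

SQL:
SELECT a.title AS item, b.title AS blocked_by
FROM tickets a
LEFT JOIN tickets b ON a.blocked_by = b.id

Result:
item           | blocked_by    
---------------+---------------
Bad redirect   | NULL          
Missing icon   | NULL          
Login fails    | Bad redirect  
Race condition | Login fails   
Wrong timezone | Race condition


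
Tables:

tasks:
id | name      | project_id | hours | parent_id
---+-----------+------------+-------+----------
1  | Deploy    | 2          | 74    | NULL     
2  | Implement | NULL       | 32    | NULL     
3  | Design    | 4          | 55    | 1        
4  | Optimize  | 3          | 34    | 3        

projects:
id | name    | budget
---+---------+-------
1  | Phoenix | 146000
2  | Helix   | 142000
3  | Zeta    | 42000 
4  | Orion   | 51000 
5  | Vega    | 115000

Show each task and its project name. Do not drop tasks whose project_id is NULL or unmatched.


LEFT JOIN keeps every row from tasks (the left table); where project_id has no match in projects, the project columns become NULL. Walk through each task:
  - task 1 (Deploy): project_id=2 -> matches Helix
  - task 2 (Implement): project_id=NULL, no match -> kept with NULL
  - task 3 (Design): project_id=4 -> matches Orion
  - task 4 (Optimize): project_id=3 -> matches Zeta
All 4 rows appear; 1 has NULL project.

SQL:
SELECT a.name, b.name AS project
FROM tasks a
LEFT JOIN projects b ON a.project_id = b.id

Result:
name      | project
----------+--------
Deploy    | Helix  
Implement | NULL   
Design    | Orion  
Optimize  | Zeta   


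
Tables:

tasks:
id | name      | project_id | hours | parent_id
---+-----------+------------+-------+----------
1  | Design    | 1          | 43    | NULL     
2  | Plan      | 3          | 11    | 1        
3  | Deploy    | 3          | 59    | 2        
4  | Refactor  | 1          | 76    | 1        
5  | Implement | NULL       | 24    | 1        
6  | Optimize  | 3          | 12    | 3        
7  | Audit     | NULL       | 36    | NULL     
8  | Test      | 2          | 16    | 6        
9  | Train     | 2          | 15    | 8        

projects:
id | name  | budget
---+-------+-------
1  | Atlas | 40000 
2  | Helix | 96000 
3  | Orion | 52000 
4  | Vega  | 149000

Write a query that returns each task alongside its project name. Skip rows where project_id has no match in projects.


INNER JOIN keeps only tasks rows whose project_id matches an id in projects. Walk through each task:
  - task 1 (Design): project_id=1 -> matches Atlas
  - task 2 (Plan): project_id=3 -> matches Orion
  - task 3 (Deploy): project_id=3 -> matches Orion
  - task 4 (Refactor): project_id=1 -> matches Atlas
  - task 5 (Implement): project_id=NULL, no match -> dropped
  - task 6 (Optimize): project_id=3 -> matches Orion
  - task 7 (Audit): project_id=NULL, no match -> dropped
  - task 8 (Test): project_id=2 -> matches Helix
  - task 9 (Train): project_id=2 -> matches Helix
So 2 of 9 rows are dropped.

SQL:
SELECT a.name, b.name AS project
FROM tasks a
INNER JOIN projects b ON a.project_id = b.id

Result:
name     | project
---------+--------
Design   | Atlas  
Plan     | Orion  
Deploy   | Orion  
Refactor | Atlas  
Optimize | Orion  
Test     | Helix  
Train    | Helix  


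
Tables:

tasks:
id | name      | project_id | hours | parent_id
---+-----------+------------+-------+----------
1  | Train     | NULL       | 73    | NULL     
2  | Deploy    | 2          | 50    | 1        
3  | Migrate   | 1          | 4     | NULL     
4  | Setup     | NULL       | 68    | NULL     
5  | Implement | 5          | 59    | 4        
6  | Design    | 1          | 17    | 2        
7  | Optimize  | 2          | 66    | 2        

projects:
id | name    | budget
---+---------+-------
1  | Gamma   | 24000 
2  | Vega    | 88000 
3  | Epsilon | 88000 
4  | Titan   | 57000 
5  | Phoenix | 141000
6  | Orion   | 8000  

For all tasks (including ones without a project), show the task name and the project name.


LEFT JOIN keeps every row from tasks (the left table); where project_id has no match in projects, the project columns become NULL. Walk through each task:
  - task 1 (Train): project_id=NULL, no match -> kept with NULL
  - task 2 (Deploy): project_id=2 -> matches Vega
  - task 3 (Migrate): project_id=1 -> matches Gamma
  - task 4 (Setup): project_id=NULL, no match -> kept with NULL
  - task 5 (Implement): project_id=5 -> matches Phoenix
  - task 6 (Design): project_id=1 -> matches Gamma
  - task 7 (Optimize): project_id=2 -> matches Vega
All 7 rows appear; 2 have NULL project.

SQL:
SELECT a.name, b.name AS project
FROM tasks a
LEFT JOIN projects b ON a.project_id = b.id

Result:
name      | project
----------+--------
Train     | NULL   
Deploy    | Vega   
Migrate   | Gamma  
Setup     | NULL   
Implement | Phoenix
Design    | Gamma  
Optimize  | Vega   


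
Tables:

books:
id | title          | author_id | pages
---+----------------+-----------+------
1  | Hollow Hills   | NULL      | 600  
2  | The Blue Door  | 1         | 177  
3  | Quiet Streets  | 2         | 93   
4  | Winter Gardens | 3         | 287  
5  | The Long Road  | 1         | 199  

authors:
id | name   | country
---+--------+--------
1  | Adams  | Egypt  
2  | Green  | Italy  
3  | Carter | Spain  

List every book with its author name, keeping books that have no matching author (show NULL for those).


LEFT JOIN keeps every row from books (the left table); where author_id has no match in authors, the author columns become NULL. Walk through each book:
  - book 1 (Hollow Hills): author_id=NULL, no match -> kept with NULL
  - book 2 (The Blue Door): author_id=1 -> matches Adams
  - book 3 (Quiet Streets): author_id=2 -> matches Green
  - book 4 (Winter Gardens): author_id=3 -> matches Carter
  - book 5 (The Long Road): author_id=1 -> matches Adams
All 5 rows appear; 1 has NULL author.

SQL:
SELECT a.title, b.name AS author
FROM books a
LEFT JOIN authors b ON a.author_id = b.id

Result:
title          | author
---------------+-------
Hollow Hills   | NULL  
The Blue Door  | Adams 
Quiet Streets  | Green 
Winter Gardens | Carter
The Long Road  | Adams 


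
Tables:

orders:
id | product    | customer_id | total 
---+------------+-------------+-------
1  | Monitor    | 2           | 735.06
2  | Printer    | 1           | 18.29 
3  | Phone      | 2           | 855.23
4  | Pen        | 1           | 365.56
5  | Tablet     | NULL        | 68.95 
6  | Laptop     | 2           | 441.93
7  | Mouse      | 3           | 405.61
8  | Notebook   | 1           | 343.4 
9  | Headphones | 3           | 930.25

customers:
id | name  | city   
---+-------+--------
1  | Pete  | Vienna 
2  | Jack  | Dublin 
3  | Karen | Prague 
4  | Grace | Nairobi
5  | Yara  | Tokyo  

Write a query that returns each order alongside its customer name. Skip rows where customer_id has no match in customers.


INNER JOIN keeps only orders rows whose customer_id matches an id in customers. Walk through each order:
  - order 1 (Monitor): customer_id=2 -> matches Jack
  - order 2 (Printer): customer_id=1 -> matches Pete
  - order 3 (Phone): customer_id=2 -> matches Jack
  - order 4 (Pen): customer_id=1 -> matches Pete
  - order 5 (Tablet): customer_id=NULL, no match -> dropped
  - order 6 (Laptop): customer_id=2 -> matches Jack
  - order 7 (Mouse): customer_id=3 -> matches Karen
  - order 8 (Notebook): customer_id=1 -> matches Pete
  - order 9 (Headphones): customer_id=3 -> matches Karen
So 1 of 9 rows is dropped.

SQL:
SELECT a.product, b.name AS customer
FROM orders a
INNER JOIN customers b ON a.customer_id = b.id

Result:
product    | customer
-----------+---------
Monitor    | Jack    
Printer    | Pete    
Phone      | Jack    
Pen        | Pete    
Laptop     | Jack    
Mouse      | Karen   
Notebook   | Pete    
Headphones | Karen   


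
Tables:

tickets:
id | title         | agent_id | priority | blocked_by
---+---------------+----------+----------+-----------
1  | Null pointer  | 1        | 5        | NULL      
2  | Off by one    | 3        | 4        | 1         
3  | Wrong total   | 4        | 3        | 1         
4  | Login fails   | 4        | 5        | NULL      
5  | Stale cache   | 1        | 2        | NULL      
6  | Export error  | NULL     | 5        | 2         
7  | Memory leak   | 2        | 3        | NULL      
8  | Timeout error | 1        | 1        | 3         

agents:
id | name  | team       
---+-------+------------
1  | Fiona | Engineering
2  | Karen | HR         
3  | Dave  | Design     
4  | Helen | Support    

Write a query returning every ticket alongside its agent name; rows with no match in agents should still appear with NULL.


LEFT JOIN keeps every row from tickets (the left table); where agent_id has no match in agents, the agent columns become NULL. Walk through each ticket:
  - ticket 1 (Null pointer): agent_id=1 -> matches Fiona
  - ticket 2 (Off by one): agent_id=3 -> matches Dave
  - ticket 3 (Wrong total): agent_id=4 -> matches Helen
  - ticket 4 (Login fails): agent_id=4 -> matches Helen
  - ticket 5 (Stale cache): agent_id=1 -> matches Fiona
  - ticket 6 (Export error): agent_id=NULL, no match -> kept with NULL
  - ticket 7 (Memory leak): agent_id=2 -> matches Karen
  - ticket 8 (Timeout error): agent_id=1 -> matches Fiona
All 8 rows appear; 1 has NULL agent.

SQL:
SELECT a.title, b.name AS agent
FROM tickets a
LEFT JOIN agents b ON a.agent_id = b.id

Result:
title         | agent
--------------+------
Null pointer  | Fiona
Off by one    | Dave 
Wrong total   | Helen
Login fails   | Helen
Stale cache   | Fiona
Export error  | NULL 
Memory leak   | Karen
Timeout error | Fiona


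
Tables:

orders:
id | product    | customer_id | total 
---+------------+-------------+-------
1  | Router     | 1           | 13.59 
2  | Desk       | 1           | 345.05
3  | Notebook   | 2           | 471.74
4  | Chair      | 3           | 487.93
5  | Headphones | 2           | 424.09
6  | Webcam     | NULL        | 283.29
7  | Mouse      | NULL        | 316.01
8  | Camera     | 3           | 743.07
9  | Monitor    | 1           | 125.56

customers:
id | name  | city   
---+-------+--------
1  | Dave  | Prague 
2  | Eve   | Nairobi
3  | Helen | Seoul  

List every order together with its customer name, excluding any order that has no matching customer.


INNER JOIN keeps only orders rows whose customer_id matches an id in customers. Walk through each order:
  - order 1 (Router): customer_id=1 -> matches Dave
  - order 2 (Desk): customer_id=1 -> matches Dave
  - order 3 (Notebook): customer_id=2 -> matches Eve
  - order 4 (Chair): customer_id=3 -> matches Helen
  - order 5 (Headphones): customer_id=2 -> matches Eve
  - order 6 (Webcam): customer_id=NULL, no match -> dropped
  - order 7 (Mouse): customer_id=NULL, no match -> dropped
  - order 8 (Camera): customer_id=3 -> matches Helen
  - order 9 (Monitor): customer_id=1 -> matches Dave
So 2 of 9 rows are dropped.

SQL:
SELECT a.product, b.name AS customer
FROM orders a
INNER JOIN customers b ON a.customer_id = b.id

Result:
product    | customer
-----------+---------
Router     | Dave    
Desk       | Dave    
Notebook   | Eve     
Chair      | Helen   
Headphones | Eve     
Camera     | Helen   
Monitor    | Dave    


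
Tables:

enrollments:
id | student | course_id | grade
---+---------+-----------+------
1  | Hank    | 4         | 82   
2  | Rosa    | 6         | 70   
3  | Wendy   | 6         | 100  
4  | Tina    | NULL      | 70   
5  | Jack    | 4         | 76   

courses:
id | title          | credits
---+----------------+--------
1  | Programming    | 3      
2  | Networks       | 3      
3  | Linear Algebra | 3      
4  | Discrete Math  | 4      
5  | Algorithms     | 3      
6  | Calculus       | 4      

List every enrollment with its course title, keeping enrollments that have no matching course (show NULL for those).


LEFT JOIN keeps every row from enrollments (the left table); where course_id has no match in courses, the course columns become NULL. Walk through each enrollment:
  - enrollment 1 (Hank): course_id=4 -> matches Discrete Math
  - enrollment 2 (Rosa): course_id=6 -> matches Calculus
  - enrollment 3 (Wendy): course_id=6 -> matches Calculus
  - enrollment 4 (Tina): course_id=NULL, no match -> kept with NULL
  - enrollment 5 (Jack): course_id=4 -> matches Discrete Math
All 5 rows appear; 1 has NULL course.

SQL:
SELECT a.student, b.title AS course
FROM enrollments a
LEFT JOIN courses b ON a.course_id = b.id

Result:
student | course       
--------+--------------
Hank    | Discrete Math
Rosa    | Calculus     
Wendy   | Calculus     
Tina    | NULL         
Jack    | Discrete Math


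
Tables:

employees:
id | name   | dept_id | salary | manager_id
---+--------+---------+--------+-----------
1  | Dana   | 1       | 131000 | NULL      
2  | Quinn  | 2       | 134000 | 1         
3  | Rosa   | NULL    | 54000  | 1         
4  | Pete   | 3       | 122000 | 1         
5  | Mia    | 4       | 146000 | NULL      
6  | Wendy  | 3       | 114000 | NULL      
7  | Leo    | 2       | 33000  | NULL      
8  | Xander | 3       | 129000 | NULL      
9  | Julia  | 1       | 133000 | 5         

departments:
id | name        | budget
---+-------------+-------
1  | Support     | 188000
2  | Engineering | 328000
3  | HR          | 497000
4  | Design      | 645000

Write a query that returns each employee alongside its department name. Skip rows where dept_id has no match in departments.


INNER JOIN keeps only employees rows whose dept_id matches an id in departments. Walk through each employee:
  - employee 1 (Dana): dept_id=1 -> matches Support
  - employee 2 (Quinn): dept_id=2 -> matches Engineering
  - employee 3 (Rosa): dept_id=NULL, no match -> dropped
  - employee 4 (Pete): dept_id=3 -> matches HR
  - employee 5 (Mia): dept_id=4 -> matches Design
  - employee 6 (Wendy): dept_id=3 -> matches HR
  - employee 7 (Leo): dept_id=2 -> matches Engineering
  - employee 8 (Xander): dept_id=3 -> matches HR
  - employee 9 (Julia): dept_id=1 -> matches Support
So 1 of 9 rows is dropped.

SQL:
SELECT a.name, b.name AS department
FROM employees a
INNER JOIN departments b ON a.dept_id = b.id

Result:
name   | department 
-------+------------
Dana   | Support    
Quinn  | Engineering
Pete   | HR         
Mia    | Design     
Wendy  | HR         
Leo    | Engineering
Xander | HR         
Julia  | Support    


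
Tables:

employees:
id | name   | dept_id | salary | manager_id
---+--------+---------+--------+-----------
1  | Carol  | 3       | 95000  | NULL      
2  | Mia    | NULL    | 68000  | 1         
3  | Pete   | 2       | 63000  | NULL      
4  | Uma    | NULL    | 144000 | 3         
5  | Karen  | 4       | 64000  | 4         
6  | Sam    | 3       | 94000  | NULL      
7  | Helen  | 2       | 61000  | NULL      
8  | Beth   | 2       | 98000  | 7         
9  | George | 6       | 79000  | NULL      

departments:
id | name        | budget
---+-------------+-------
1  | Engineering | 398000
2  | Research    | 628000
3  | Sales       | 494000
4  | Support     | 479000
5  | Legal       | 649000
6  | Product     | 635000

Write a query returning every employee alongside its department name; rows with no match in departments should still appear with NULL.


LEFT JOIN keeps every row from employees (the left table); where dept_id has no match in departments, the department columns become NULL. Walk through each employee:
  - employee 1 (Carol): dept_id=3 -> matches Sales
  - employee 2 (Mia): dept_id=NULL, no match -> kept with NULL
  - employee 3 (Pete): dept_id=2 -> matches Research
  - employee 4 (Uma): dept_id=NULL, no match -> kept with NULL
  - employee 5 (Karen): dept_id=4 -> matches Support
  - employee 6 (Sam): dept_id=3 -> matches Sales
  - employee 7 (Helen): dept_id=2 -> matches Research
  - employee 8 (Beth): dept_id=2 -> matches Research
  - employee 9 (George): dept_id=6 -> matches Product
All 9 rows appear; 2 have NULL department.

SQL:
SELECT a.name, b.name AS department
FROM employees a
LEFT JOIN departments b ON a.dept_id = b.id

Result:
name   | department
-------+-----------
Carol  | Sales     
Mia    | NULL      
Pete   | Research  
Uma    | NULL      
Karen  | Support   
Sam    | Sales     
Helen  | Research  
Beth   | Research  
George | Product   


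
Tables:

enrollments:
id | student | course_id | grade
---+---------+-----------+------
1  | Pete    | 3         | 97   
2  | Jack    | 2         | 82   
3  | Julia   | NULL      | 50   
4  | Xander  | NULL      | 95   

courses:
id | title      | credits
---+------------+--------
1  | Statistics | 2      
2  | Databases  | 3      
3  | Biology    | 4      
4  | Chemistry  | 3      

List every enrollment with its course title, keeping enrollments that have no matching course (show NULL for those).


LEFT JOIN keeps every row from enrollments (the left table); where course_id has no match in courses, the course columns become NULL. Walk through each enrollment:
  - enrollment 1 (Pete): course_id=3 -> matches Biology
  - enrollment 2 (Jack): course_id=2 -> matches Databases
  - enrollment 3 (Julia): course_id=NULL, no match -> kept with NULL
  - enrollment 4 (Xander): course_id=NULL, no match -> kept with NULL
All 4 rows appear; 2 have NULL course.

SQL:
SELECT a.student, b.title AS course
FROM enrollments a
LEFT JOIN courses b ON a.course_id = b.id

Result:
student | course   
--------+----------
Pete    | Biology  
Jack    | Databases
Julia   | NULL     
Xander  | NULL     


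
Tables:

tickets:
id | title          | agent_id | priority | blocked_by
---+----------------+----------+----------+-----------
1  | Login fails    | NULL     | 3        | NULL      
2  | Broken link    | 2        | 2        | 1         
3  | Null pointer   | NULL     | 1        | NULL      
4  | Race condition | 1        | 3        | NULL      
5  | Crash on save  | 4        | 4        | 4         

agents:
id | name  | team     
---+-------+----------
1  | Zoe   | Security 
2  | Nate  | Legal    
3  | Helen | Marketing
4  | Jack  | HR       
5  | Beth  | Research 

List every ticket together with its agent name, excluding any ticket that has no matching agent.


INNER JOIN keeps only tickets rows whose agent_id matches an id in agents. Walk through each ticket:
  - ticket 1 (Login fails): agent_id=NULL, no match -> dropped
  - ticket 2 (Broken link): agent_id=2 -> matches Nate
  - ticket 3 (Null pointer): agent_id=NULL, no match -> dropped
  - ticket 4 (Race condition): agent_id=1 -> matches Zoe
  - ticket 5 (Crash on save): agent_id=4 -> matches Jack
So 2 of 5 rows are dropped.

SQL:
SELECT a.title, b.name AS agent
FROM tickets a
INNER JOIN agents b ON a.agent_id = b.id

Result:
title          | agent
---------------+------
Broken link    | Nate 
Race condition | Zoe  
Crash on save  | Jack 


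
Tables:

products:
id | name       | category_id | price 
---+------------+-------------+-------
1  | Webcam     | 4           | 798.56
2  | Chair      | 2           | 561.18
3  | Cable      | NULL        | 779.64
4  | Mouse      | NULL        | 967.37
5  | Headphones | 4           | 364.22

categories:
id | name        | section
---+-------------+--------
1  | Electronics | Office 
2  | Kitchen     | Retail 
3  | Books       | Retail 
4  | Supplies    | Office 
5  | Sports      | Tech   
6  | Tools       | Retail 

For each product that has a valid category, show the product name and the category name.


INNER JOIN keeps only products rows whose category_id matches an id in categories. Walk through each product:
  - product 1 (Webcam): category_id=4 -> matches Supplies
  - product 2 (Chair): category_id=2 -> matches Kitchen
  - product 3 (Cable): category_id=NULL, no match -> dropped
  - product 4 (Mouse): category_id=NULL, no match -> dropped
  - product 5 (Headphones): category_id=4 -> matches Supplies
So 2 of 5 rows are dropped.

SQL:
SELECT a.name, b.name AS category
FROM products a
INNER JOIN categories b ON a.category_id = b.id

Result:
name       | category
-----------+---------
Webcam     | Supplies
Chair      | Kitchen 
Headphones | Supplies


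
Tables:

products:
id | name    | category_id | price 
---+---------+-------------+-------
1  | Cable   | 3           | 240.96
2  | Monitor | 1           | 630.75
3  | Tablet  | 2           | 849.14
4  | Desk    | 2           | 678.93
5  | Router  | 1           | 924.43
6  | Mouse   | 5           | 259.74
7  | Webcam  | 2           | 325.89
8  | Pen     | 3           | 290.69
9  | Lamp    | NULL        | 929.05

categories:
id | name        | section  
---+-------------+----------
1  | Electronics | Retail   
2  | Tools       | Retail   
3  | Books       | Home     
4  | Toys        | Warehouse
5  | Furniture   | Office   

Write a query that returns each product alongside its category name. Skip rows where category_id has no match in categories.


INNER JOIN keeps only products rows whose category_id matches an id in categories. Walk through each product:
  - product 1 (Cable): category_id=3 -> matches Books
  - product 2 (Monitor): category_id=1 -> matches Electronics
  - product 3 (Tablet): category_id=2 -> matches Tools
  - product 4 (Desk): category_id=2 -> matches Tools
  - product 5 (Router): category_id=1 -> matches Electronics
  - product 6 (Mouse): category_id=5 -> matches Furniture
  - product 7 (Webcam): category_id=2 -> matches Tools
  - product 8 (Pen): category_id=3 -> matches Books
  - product 9 (Lamp): category_id=NULL, no match -> dropped
So 1 of 9 rows is dropped.

SQL:
SELECT a.name, b.name AS category
FROM products a
INNER JOIN categories b ON a.category_id = b.id

Result:
name    | category   
--------+------------
Cable   | Books      
Monitor | Electronics
Tablet  | Tools      
Desk    | Tools      
Router  | Electronics
Mouse   | Furniture  
Webcam  | Tools      
Pen     | Books      


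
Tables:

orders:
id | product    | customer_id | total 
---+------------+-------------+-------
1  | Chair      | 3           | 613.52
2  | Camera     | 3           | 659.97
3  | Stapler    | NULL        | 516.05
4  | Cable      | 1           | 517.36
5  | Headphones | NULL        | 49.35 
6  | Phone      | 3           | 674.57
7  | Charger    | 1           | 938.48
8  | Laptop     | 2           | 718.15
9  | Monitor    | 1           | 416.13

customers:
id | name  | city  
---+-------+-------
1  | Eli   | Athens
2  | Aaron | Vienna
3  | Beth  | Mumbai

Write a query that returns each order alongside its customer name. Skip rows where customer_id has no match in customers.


INNER JOIN keeps only orders rows whose customer_id matches an id in customers. Walk through each order:
  - order 1 (Chair): customer_id=3 -> matches Beth
  - order 2 (Camera): customer_id=3 -> matches Beth
  - order 3 (Stapler): customer_id=NULL, no match -> dropped
  - order 4 (Cable): customer_id=1 -> matches Eli
  - order 5 (Headphones): customer_id=NULL, no match -> dropped
  - order 6 (Phone): customer_id=3 -> matches Beth
  - order 7 (Charger): customer_id=1 -> matches Eli
  - order 8 (Laptop): customer_id=2 -> matches Aaron
  - order 9 (Monitor): customer_id=1 -> matches Eli
So 2 of 9 rows are dropped.

SQL:
SELECT a.product, b.name AS customer
FROM orders a
INNER JOIN customers b ON a.customer_id = b.id

Result:
product | customer
--------+---------
Chair   | Beth    
Camera  | Beth    
Cable   | Eli     
Phone   | Beth    
Charger | Eli     
Laptop  | Aaron   
Monitor | Eli     


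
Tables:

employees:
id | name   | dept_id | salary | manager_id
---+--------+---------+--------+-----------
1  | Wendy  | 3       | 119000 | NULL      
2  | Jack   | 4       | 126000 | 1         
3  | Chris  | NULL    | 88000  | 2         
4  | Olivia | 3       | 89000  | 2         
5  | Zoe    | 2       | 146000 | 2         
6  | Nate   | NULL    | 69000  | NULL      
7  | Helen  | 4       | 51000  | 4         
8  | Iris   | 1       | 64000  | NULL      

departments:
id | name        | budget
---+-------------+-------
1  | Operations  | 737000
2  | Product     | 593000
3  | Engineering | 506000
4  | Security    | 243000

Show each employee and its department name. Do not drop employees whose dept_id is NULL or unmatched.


LEFT JOIN keeps every row from employees (the left table); where dept_id has no match in departments, the department columns become NULL. Walk through each employee:
  - employee 1 (Wendy): dept_id=3 -> matches Engineering
  - employee 2 (Jack): dept_id=4 -> matches Security
  - employee 3 (Chris): dept_id=NULL, no match -> kept with NULL
  - employee 4 (Olivia): dept_id=3 -> matches Engineering
  - employee 5 (Zoe): dept_id=2 -> matches Product
  - employee 6 (Nate): dept_id=NULL, no match -> kept with NULL
  - employee 7 (Helen): dept_id=4 -> matches Security
  - employee 8 (Iris): dept_id=1 -> matches Operations
All 8 rows appear; 2 have NULL department.

SQL:
SELECT a.name, b.name AS department
FROM employees a
LEFT JOIN departments b ON a.dept_id = b.id

Result:
name   | department 
-------+------------
Wendy  | Engineering
Jack   | Security   
Chris  | NULL       
Olivia | Engineering
Zoe    | Product    
Nate   | NULL       
Helen  | Security   
Iris   | Operations 


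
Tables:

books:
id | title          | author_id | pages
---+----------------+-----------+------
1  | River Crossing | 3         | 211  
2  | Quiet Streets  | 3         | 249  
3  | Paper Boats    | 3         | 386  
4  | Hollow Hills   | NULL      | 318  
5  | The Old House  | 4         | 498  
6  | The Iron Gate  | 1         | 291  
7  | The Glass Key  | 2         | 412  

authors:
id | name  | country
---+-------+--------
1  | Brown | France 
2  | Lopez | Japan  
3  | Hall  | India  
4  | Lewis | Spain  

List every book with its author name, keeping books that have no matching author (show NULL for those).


LEFT JOIN keeps every row from books (the left table); where author_id has no match in authors, the author columns become NULL. Walk through each book:
  - book 1 (River Crossing): author_id=3 -> matches Hall
  - book 2 (Quiet Streets): author_id=3 -> matches Hall
  - book 3 (Paper Boats): author_id=3 -> matches Hall
  - book 4 (Hollow Hills): author_id=NULL, no match -> kept with NULL
  - book 5 (The Old House): author_id=4 -> matches Lewis
  - book 6 (The Iron Gate): author_id=1 -> matches Brown
  - book 7 (The Glass Key): author_id=2 -> matches Lopez
All 7 rows appear; 1 has NULL author.

SQL:
SELECT a.title, b.name AS author
FROM books a
LEFT JOIN authors b ON a.author_id = b.id

Result:
title          | author
---------------+-------
River Crossing | Hall  
Quiet Streets  | Hall  
Paper Boats    | Hall  
Hollow Hills   | NULL  
The Old House  | Lewis 
The Iron Gate  | Brown 
The Glass Key  | Lopez 


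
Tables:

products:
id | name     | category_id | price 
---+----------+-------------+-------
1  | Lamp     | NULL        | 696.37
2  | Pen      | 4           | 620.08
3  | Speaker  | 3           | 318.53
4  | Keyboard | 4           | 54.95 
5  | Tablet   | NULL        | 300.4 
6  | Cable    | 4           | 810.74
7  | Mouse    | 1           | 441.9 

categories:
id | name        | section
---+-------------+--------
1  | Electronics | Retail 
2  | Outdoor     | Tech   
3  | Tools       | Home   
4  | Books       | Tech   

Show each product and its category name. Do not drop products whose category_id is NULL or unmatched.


LEFT JOIN keeps every row from products (the left table); where category_id has no match in categories, the category columns become NULL. Walk through each product:
  - product 1 (Lamp): category_id=NULL, no match -> kept with NULL
  - product 2 (Pen): category_id=4 -> matches Books
  - product 3 (Speaker): category_id=3 -> matches Tools
  - product 4 (Keyboard): category_id=4 -> matches Books
  - product 5 (Tablet): category_id=NULL, no match -> kept with NULL
  - product 6 (Cable): category_id=4 -> matches Books
  - product 7 (Mouse): category_id=1 -> matches Electronics
All 7 rows appear; 2 have NULL category.

SQL:
SELECT a.name, b.name AS category
FROM products a
LEFT JOIN categories b ON a.category_id = b.id

Result:
name     | category   
---------+------------
Lamp     | NULL       
Pen      | Books      
Speaker  | Tools      
Keyboard | Books      
Tablet   | NULL       
Cable    | Books      
Mouse    | Electronics


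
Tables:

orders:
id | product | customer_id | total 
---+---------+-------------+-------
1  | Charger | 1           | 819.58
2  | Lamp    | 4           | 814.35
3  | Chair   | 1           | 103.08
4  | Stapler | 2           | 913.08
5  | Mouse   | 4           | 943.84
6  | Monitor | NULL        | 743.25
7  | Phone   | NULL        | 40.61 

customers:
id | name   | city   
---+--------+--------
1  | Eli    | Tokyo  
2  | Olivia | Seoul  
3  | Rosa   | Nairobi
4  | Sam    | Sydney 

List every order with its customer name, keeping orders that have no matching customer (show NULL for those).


LEFT JOIN keeps every row from orders (the left table); where customer_id has no match in customers, the customer columns become NULL. Walk through each order:
  - order 1 (Charger): customer_id=1 -> matches Eli
  - order 2 (Lamp): customer_id=4 -> matches Sam
  - order 3 (Chair): customer_id=1 -> matches Eli
  - order 4 (Stapler): customer_id=2 -> matches Olivia
  - order 5 (Mouse): customer_id=4 -> matches Sam
  - order 6 (Monitor): customer_id=NULL, no match -> kept with NULL
  - order 7 (Phone): customer_id=NULL, no match -> kept with NULL
All 7 rows appear; 2 have NULL customer.

SQL:
SELECT a.product, b.name AS customer
FROM orders a
LEFT JOIN customers b ON a.customer_id = b.id

Result:
product | customer
--------+---------
Charger | Eli     
Lamp    | Sam     
Chair   | Eli     
Stapler | Olivia  
Mouse   | Sam     
Monitor | NULL    
Phone   | NULL    


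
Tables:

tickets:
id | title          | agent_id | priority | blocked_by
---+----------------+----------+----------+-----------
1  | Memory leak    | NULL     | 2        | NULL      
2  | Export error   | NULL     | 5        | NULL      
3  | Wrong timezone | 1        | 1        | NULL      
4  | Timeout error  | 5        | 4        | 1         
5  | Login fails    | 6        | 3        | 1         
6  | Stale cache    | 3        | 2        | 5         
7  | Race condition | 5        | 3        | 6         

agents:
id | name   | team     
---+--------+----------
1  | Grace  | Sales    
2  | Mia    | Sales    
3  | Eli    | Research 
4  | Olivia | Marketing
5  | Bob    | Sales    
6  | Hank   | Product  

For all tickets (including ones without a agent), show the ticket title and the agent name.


LEFT JOIN keeps every row from tickets (the left table); where agent_id has no match in agents, the agent columns become NULL. Walk through each ticket:
  - ticket 1 (Memory leak): agent_id=NULL, no match -> kept with NULL
  - ticket 2 (Export error): agent_id=NULL, no match -> kept with NULL
  - ticket 3 (Wrong timezone): agent_id=1 -> matches Grace
  - ticket 4 (Timeout error): agent_id=5 -> matches Bob
  - ticket 5 (Login fails): agent_id=6 -> matches Hank
  - ticket 6 (Stale cache): agent_id=3 -> matches Eli
  - ticket 7 (Race condition): agent_id=5 -> matches Bob
All 7 rows appear; 2 have NULL agent.

SQL:
SELECT a.title, b.name AS agent
FROM tickets a
LEFT JOIN agents b ON a.agent_id = b.id

Result:
title          | agent
---------------+------
Memory leak    | NULL 
Export error   | NULL 
Wrong timezone | Grace
Timeout error  | Bob  
Login fails    | Hank 
Stale cache    | Eli  
Race condition | Bob  


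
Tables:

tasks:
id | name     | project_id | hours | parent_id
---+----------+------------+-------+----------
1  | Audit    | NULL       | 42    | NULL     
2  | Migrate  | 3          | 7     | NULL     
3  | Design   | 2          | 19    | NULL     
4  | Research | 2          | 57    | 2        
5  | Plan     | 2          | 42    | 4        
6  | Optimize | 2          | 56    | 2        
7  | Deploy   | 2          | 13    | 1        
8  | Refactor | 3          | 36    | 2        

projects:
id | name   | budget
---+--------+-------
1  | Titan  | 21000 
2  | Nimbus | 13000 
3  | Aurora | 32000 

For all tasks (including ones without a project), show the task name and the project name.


LEFT JOIN keeps every row from tasks (the left table); where project_id has no match in projects, the project columns become NULL. Walk through each task:
  - task 1 (Audit): project_id=NULL, no match -> kept with NULL
  - task 2 (Migrate): project_id=3 -> matches Aurora
  - task 3 (Design): project_id=2 -> matches Nimbus
  - task 4 (Research): project_id=2 -> matches Nimbus
  - task 5 (Plan): project_id=2 -> matches Nimbus
  - task 6 (Optimize): project_id=2 -> matches Nimbus
  - task 7 (Deploy): project_id=2 -> matches Nimbus
  - task 8 (Refactor): project_id=3 -> matches Aurora
All 8 rows appear; 1 has NULL project.

SQL:
SELECT a.name, b.name AS project
FROM tasks a
LEFT JOIN projects b ON a.project_id = b.id

Result:
name     | project
---------+--------
Audit    | NULL   
Migrate  | Aurora 
Design   | Nimbus 
Research | Nimbus 
Plan     | Nimbus 
Optimize | Nimbus 
Deploy   | Nimbus 
Refactor | Aurora 


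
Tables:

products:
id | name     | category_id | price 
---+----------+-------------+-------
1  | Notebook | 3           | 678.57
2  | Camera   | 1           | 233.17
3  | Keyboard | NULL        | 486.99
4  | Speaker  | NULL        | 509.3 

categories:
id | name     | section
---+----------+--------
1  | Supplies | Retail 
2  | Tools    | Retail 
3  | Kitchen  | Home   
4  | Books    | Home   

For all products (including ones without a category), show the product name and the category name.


LEFT JOIN keeps every row from products (the left table); where category_id has no match in categories, the category columns become NULL. Walk through each product:
  - product 1 (Notebook): category_id=3 -> matches Kitchen
  - product 2 (Camera): category_id=1 -> matches Supplies
  - product 3 (Keyboard): category_id=NULL, no match -> kept with NULL
  - product 4 (Speaker): category_id=NULL, no match -> kept with NULL
All 4 rows appear; 2 have NULL category.

SQL:
SELECT a.name, b.name AS category
FROM products a
LEFT JOIN categories b ON a.category_id = b.id

Result:
name     | category
---------+---------
Notebook | Kitchen 
Camera   | Supplies
Keyboard | NULL    
Speaker  | NULL    


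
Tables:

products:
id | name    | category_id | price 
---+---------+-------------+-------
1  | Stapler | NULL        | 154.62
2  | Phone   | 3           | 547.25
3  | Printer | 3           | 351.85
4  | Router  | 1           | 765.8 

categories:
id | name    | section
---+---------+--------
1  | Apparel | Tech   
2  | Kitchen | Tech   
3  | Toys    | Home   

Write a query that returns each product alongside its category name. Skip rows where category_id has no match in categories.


INNER JOIN keeps only products rows whose category_id matches an id in categories. Walk through each product:
  - product 1 (Stapler): category_id=NULL, no match -> dropped
  - product 2 (Phone): category_id=3 -> matches Toys
  - product 3 (Printer): category_id=3 -> matches Toys
  - product 4 (Router): category_id=1 -> matches Apparel
So 1 of 4 rows is dropped.

SQL:
SELECT a.name, b.name AS category
FROM products a
INNER JOIN categories b ON a.category_id = b.id

Result:
name    | category
--------+---------
Phone   | Toys    
Printer | Toys    
Router  | Apparel 


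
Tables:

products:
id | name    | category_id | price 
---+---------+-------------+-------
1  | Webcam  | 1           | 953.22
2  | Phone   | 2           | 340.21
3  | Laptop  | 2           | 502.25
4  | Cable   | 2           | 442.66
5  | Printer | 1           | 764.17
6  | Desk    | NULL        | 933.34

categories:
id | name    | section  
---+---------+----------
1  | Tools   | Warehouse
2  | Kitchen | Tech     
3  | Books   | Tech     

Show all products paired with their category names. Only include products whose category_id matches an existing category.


INNER JOIN keeps only products rows whose category_id matches an id in categories. Walk through each product:
  - product 1 (Webcam): category_id=1 -> matches Tools
  - product 2 (Phone): category_id=2 -> matches Kitchen
  - product 3 (Laptop): category_id=2 -> matches Kitchen
  - product 4 (Cable): category_id=2 -> matches Kitchen
  - product 5 (Printer): category_id=1 -> matches Tools
  - product 6 (Desk): category_id=NULL, no match -> dropped
So 1 of 6 rows is dropped.

SQL:
SELECT a.name, b.name AS category
FROM products a
INNER JOIN categories b ON a.category_id = b.id

Result:
name    | category
--------+---------
Webcam  | Tools   
Phone   | Kitchen 
Laptop  | Kitchen 
Cable   | Kitchen 
Printer | Tools   


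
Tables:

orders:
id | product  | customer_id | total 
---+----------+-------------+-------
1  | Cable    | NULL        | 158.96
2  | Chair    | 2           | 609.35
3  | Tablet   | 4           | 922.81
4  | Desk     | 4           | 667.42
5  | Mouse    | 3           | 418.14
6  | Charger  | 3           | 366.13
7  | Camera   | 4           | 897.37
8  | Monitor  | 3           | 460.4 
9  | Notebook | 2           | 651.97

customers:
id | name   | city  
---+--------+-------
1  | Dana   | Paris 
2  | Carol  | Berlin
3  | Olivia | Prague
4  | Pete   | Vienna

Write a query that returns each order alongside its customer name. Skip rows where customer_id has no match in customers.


INNER JOIN keeps only orders rows whose customer_id matches an id in customers. Walk through each order:
  - order 1 (Cable): customer_id=NULL, no match -> dropped
  - order 2 (Chair): customer_id=2 -> matches Carol
  - order 3 (Tablet): customer_id=4 -> matches Pete
  - order 4 (Desk): customer_id=4 -> matches Pete
  - order 5 (Mouse): customer_id=3 -> matches Olivia
  - order 6 (Charger): customer_id=3 -> matches Olivia
  - order 7 (Camera): customer_id=4 -> matches Pete
  - order 8 (Monitor): customer_id=3 -> matches Olivia
  - order 9 (Notebook): customer_id=2 -> matches Carol
So 1 of 9 rows is dropped.

SQL:
SELECT a.product, b.name AS customer
FROM orders a
INNER JOIN customers b ON a.customer_id = b.id

Result:
product  | customer
---------+---------
Chair    | Carol   
Tablet   | Pete    
Desk     | Pete    
Mouse    | Olivia  
Charger  | Olivia  
Camera   | Pete    
Monitor  | Olivia  
Notebook | Carol   
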